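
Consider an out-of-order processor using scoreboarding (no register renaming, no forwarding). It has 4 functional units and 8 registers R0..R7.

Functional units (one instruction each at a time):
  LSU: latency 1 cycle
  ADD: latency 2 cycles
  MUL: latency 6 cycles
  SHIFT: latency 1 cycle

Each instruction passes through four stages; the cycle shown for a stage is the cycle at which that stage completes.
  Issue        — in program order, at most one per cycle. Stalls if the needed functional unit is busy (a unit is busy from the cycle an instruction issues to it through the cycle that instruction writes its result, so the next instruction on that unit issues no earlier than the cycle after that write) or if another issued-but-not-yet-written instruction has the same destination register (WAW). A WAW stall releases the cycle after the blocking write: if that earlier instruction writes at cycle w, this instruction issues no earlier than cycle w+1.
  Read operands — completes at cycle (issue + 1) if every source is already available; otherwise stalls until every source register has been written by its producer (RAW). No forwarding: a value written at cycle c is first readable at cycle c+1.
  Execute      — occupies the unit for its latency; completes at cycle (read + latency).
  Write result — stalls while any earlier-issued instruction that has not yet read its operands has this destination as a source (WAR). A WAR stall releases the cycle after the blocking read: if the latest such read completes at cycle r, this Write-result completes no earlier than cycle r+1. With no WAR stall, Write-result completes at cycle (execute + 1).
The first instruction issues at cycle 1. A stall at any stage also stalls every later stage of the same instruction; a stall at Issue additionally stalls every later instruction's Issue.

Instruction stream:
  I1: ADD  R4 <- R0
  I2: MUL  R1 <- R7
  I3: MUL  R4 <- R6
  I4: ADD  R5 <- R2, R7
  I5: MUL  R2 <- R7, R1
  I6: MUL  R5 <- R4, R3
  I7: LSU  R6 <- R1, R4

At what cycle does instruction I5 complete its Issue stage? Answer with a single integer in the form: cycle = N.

cycle = 20

I1 -> (1, 2, 4, 5)
I2 -> (2, 3, 9, 10)
I3 -> (11, 12, 18, 19)  // struct: MUL busy until I2 writes@10
I4 -> (12, 13, 15, 16)
I5 -> (20, 21, 27, 28)  // struct: MUL busy until I3 writes@19
I6 -> (29, 30, 36, 37)  // struct: MUL busy until I5 writes@28
I7 -> (30, 31, 32, 33)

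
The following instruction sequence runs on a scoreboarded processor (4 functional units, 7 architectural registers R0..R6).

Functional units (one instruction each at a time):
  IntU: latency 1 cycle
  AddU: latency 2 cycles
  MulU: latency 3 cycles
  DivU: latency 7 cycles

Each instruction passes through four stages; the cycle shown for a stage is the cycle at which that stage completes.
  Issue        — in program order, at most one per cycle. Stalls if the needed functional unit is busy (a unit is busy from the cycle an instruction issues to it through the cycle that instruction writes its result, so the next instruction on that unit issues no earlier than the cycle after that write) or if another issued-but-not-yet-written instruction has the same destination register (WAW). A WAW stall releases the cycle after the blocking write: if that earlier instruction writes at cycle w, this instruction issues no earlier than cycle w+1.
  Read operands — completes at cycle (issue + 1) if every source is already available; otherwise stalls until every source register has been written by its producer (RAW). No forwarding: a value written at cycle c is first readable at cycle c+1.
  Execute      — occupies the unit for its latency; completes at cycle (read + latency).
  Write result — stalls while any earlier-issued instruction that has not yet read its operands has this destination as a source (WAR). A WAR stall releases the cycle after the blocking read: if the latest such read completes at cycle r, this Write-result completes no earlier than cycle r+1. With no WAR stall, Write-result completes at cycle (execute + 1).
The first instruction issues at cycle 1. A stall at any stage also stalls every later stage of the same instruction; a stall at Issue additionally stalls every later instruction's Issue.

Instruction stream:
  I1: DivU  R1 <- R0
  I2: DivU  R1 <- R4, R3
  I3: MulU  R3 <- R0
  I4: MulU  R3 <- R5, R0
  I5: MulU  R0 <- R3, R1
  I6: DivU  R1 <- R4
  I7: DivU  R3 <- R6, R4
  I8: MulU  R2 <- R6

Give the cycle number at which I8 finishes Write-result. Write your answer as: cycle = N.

cycle = 41

I1: IS=1 RO=2 EX=9 WR=10
I2: IS=11 RO=12 EX=19 WR=20  [struct: DivU busy until I1 writes@10]
I3: IS=12 RO=13 EX=16 WR=17
I4: IS=18 RO=19 EX=22 WR=23  [struct: MulU busy until I3 writes@17]
I5: IS=24 RO=25 EX=28 WR=29  [struct: MulU busy until I4 writes@23]
I6: IS=25 RO=26 EX=33 WR=34
I7: IS=35 RO=36 EX=43 WR=44  [struct: DivU busy until I6 writes@34]
I8: IS=36 RO=37 EX=40 WR=41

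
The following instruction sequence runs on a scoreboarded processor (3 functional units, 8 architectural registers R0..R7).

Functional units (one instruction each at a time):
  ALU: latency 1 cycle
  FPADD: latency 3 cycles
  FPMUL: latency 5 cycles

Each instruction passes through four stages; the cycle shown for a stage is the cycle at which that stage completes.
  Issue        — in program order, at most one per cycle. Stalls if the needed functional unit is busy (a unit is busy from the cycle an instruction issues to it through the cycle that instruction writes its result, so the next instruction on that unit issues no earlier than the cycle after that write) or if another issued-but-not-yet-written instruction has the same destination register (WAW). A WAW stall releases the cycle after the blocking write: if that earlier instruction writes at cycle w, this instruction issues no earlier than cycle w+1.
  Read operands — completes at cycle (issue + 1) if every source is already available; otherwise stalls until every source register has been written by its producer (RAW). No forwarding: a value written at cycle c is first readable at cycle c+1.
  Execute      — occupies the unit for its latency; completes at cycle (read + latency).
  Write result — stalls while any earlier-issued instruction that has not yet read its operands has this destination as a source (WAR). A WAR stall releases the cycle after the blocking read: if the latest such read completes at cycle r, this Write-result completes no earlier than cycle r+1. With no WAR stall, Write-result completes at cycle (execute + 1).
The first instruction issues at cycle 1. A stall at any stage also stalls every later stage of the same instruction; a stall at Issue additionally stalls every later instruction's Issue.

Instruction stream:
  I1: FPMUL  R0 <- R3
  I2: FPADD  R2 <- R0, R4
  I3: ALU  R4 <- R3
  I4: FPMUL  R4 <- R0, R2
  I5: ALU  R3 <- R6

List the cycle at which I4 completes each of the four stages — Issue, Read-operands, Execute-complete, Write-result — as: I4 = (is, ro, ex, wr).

I1 -> (1, 2, 7, 8)
I2 -> (2, 9, 12, 13)  // RAW R0: wait I1 write@8
I3 -> (3, 4, 5, 10)  // WAR R4: wait I2 read@9
I4 -> (11, 14, 19, 20)  // WAW R4: wait I3 write@10, RAW R2: wait I2 write@13
I5 -> (12, 13, 14, 15)

I4 = (11, 14, 19, 20)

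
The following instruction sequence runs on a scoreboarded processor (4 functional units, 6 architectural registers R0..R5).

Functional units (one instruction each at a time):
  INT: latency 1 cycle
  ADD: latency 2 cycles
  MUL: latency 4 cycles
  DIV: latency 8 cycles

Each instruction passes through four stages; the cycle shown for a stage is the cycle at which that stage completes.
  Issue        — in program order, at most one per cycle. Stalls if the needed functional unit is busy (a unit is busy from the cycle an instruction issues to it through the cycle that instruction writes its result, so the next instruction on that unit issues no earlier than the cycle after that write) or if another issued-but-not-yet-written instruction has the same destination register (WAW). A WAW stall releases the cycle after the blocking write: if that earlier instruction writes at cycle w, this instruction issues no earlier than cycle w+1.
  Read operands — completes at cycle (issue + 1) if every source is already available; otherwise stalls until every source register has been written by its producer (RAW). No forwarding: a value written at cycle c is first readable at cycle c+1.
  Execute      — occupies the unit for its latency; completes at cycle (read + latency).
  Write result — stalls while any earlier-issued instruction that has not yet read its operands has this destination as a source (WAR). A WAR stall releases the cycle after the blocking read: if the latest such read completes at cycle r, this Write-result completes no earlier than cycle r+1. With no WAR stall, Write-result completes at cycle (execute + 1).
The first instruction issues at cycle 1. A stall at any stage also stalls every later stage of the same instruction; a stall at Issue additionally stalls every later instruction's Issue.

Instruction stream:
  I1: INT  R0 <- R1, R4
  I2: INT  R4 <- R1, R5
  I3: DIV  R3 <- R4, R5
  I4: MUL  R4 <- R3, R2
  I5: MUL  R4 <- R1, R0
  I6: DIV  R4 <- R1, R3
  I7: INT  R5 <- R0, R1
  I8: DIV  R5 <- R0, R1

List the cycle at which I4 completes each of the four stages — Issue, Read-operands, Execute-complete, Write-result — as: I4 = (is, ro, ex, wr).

c1: issue I1 (INT)
c2: I1 read-ops
c3: I1 finished on INT
c4: I1→R0
c5: issue I2 (INT)
c6: I2 read-ops | issue I3 (DIV)
c7: I2 finished on INT
c8: I2→R4
c9: I3 read-ops | issue I4 (MUL)
c17: I3 finished on DIV
c18: I3→R3
c19: I4 read-ops
c23: I4 finished on MUL
c24: I4→R4
c25: issue I5 (MUL)
c26: I5 read-ops
c30: I5 finished on MUL
c31: I5→R4
c32: issue I6 (DIV)
c33: I6 read-ops | issue I7 (INT)
c34: I7 read-ops
c35: I7 finished on INT
c36: I7→R5
c41: I6 finished on DIV
c42: I6→R4
c43: issue I8 (DIV)
c44: I8 read-ops
c52: I8 finished on DIV
c53: I8→R5

I4 = (9, 19, 23, 24)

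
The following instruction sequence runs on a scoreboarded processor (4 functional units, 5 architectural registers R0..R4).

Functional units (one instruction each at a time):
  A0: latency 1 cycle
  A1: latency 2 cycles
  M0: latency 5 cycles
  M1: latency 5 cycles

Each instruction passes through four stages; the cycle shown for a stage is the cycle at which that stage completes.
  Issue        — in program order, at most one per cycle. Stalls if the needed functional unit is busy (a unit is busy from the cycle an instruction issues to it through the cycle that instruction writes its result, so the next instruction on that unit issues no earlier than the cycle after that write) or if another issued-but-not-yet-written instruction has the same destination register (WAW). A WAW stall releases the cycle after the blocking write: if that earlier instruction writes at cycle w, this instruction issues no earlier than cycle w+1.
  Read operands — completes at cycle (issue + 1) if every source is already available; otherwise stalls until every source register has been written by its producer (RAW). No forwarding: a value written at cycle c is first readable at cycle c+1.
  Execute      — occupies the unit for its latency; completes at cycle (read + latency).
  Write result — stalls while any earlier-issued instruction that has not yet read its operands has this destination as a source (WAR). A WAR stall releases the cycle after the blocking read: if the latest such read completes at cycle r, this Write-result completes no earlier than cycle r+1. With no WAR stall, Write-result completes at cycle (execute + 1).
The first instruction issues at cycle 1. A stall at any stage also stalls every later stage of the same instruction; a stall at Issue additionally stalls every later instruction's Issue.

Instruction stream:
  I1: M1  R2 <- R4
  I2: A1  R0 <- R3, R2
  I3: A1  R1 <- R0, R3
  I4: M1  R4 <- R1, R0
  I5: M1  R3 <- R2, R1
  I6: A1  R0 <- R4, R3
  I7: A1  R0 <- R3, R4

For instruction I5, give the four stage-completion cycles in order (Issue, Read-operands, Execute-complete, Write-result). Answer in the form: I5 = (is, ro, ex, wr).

I5 = (25, 26, 31, 32)

1) issue 1, read 2, done 7, write 8
2) issue 2, read 9, done 11, write 12  <RAW R2: wait I1 write@8>
3) issue 13, read 14, done 16, write 17  <struct: A1 busy until I2 writes@12>
4) issue 14, read 18, done 23, write 24  <RAW R1: wait I3 write@17>
5) issue 25, read 26, done 31, write 32  <struct: M1 busy until I4 writes@24>
6) issue 26, read 33, done 35, write 36  <RAW R3: wait I5 write@32>
7) issue 37, read 38, done 40, write 41  <struct: A1 busy until I6 writes@36>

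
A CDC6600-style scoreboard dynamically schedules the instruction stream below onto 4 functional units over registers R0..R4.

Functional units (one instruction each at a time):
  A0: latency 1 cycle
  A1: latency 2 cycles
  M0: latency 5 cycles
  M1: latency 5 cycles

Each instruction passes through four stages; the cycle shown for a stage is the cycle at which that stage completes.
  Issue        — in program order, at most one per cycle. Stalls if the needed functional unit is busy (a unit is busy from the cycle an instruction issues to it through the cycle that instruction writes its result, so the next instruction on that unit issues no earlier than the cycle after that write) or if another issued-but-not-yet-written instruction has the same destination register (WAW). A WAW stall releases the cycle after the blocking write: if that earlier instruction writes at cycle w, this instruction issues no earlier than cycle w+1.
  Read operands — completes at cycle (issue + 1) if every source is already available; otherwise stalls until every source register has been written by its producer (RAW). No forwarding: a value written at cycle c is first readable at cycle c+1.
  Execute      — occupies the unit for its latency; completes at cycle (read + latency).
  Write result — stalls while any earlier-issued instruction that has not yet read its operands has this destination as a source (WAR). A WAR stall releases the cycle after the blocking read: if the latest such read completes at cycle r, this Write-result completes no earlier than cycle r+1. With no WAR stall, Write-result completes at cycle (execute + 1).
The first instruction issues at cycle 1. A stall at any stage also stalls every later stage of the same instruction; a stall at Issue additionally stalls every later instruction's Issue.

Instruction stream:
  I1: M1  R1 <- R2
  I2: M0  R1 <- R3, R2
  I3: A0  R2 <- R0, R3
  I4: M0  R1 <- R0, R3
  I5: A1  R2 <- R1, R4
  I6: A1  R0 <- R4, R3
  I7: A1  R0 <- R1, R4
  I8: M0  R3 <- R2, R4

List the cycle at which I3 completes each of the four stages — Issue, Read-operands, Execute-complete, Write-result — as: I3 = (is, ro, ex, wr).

I1 -> (1, 2, 7, 8)
I2 -> (9, 10, 15, 16)  // WAW R1: wait I1 write@8
I3 -> (10, 11, 12, 13)
I4 -> (17, 18, 23, 24)  // struct: M0 busy until I2 writes@16
I5 -> (18, 25, 27, 28)  // RAW R1: wait I4 write@24
I6 -> (29, 30, 32, 33)  // struct: A1 busy until I5 writes@28
I7 -> (34, 35, 37, 38)  // struct: A1 busy until I6 writes@33
I8 -> (35, 36, 41, 42)

I3 = (10, 11, 12, 13)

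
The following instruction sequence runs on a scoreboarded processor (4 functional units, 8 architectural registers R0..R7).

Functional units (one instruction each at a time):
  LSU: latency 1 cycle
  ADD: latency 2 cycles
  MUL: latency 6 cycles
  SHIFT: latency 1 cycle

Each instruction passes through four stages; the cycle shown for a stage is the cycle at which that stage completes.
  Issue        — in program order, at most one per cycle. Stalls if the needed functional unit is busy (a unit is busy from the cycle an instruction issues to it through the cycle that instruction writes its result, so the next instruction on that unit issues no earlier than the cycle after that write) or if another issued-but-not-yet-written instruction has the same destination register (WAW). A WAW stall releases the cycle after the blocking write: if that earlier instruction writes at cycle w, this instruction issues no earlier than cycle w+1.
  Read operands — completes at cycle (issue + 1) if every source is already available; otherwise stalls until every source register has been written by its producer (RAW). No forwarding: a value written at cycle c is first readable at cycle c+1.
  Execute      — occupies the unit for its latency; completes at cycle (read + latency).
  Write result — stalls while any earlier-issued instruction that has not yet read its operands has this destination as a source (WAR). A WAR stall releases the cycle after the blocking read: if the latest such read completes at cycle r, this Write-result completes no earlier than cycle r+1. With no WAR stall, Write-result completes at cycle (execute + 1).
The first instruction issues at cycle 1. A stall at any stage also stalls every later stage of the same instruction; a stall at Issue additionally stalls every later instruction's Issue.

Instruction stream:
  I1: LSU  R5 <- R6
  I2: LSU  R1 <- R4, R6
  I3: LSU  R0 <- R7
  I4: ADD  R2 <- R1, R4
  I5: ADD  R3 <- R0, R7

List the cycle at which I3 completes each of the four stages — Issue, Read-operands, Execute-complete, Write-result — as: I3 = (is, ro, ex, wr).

  I1 | 1 | 2 | 3 | 4
  I2 | 5 | 6 | 7 | 8   struct: LSU busy until I1 writes@4
  I3 | 9 | 10 | 11 | 12   struct: LSU busy until I2 writes@8
  I4 | 10 | 11 | 13 | 14
  I5 | 15 | 16 | 18 | 19   struct: ADD busy until I4 writes@14

I3 = (9, 10, 11, 12)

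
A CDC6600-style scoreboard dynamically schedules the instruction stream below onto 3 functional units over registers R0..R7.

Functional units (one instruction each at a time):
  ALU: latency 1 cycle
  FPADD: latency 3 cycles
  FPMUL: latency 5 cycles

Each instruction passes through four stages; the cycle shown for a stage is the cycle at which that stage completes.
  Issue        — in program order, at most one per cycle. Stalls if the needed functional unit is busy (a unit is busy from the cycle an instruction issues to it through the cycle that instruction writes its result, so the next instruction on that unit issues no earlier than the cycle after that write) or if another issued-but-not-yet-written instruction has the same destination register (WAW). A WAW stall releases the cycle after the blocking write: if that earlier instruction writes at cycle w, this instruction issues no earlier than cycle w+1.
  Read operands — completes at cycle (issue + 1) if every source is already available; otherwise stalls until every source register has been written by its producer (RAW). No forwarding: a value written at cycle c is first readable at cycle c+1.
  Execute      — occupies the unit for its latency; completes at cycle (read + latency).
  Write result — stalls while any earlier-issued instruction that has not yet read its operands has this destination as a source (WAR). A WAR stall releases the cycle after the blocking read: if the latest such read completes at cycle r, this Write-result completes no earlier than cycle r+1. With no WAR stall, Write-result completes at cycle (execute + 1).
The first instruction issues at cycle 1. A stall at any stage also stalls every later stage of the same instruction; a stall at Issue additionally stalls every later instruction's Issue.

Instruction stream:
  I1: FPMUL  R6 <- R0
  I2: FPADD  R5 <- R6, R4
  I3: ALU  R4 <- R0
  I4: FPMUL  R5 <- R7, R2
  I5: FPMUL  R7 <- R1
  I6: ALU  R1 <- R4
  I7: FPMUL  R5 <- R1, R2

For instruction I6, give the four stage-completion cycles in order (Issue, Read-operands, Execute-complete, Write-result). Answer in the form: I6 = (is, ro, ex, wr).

I6 = (23, 24, 25, 26)

[I1] 1/2/7/8
[I2] 2/9/12/13  (RAW R6: wait I1 write@8)
[I3] 3/4/5/10  (WAR R4: wait I2 read@9)
[I4] 14/15/20/21  (WAW R5: wait I2 write@13)
[I5] 22/23/28/29  (struct: FPMUL busy until I4 writes@21)
[I6] 23/24/25/26
[I7] 30/31/36/37  (struct: FPMUL busy until I5 writes@29)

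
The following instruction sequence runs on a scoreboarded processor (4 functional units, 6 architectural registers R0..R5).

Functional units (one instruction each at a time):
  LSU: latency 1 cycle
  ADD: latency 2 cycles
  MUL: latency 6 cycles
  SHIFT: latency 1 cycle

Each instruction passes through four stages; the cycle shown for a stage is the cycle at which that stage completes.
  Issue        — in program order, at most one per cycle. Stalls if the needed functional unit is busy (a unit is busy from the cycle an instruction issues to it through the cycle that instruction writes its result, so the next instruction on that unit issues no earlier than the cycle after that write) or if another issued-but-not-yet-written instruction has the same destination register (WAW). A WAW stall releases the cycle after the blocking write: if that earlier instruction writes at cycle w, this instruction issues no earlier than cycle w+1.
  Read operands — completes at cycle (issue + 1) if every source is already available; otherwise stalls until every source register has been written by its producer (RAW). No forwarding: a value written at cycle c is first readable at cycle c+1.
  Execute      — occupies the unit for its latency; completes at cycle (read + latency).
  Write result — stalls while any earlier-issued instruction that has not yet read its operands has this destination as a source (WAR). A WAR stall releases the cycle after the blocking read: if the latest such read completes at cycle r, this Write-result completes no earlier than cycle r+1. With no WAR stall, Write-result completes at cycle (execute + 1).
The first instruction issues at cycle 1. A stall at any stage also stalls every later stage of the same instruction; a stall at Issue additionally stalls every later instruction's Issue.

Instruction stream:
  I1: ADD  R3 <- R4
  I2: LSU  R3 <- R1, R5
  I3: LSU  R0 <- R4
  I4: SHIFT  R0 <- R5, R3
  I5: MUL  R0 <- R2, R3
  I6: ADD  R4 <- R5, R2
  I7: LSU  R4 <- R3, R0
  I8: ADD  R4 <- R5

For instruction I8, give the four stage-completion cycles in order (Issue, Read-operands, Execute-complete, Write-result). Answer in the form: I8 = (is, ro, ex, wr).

c1: I1 dispatched to ADD
c2: I1 operands ready
c4: I1 complete
c5: R3←I1
c6: I2 dispatched to LSU
c7: I2 operands ready
c8: I2 complete
c9: R3←I2
c10: I3 dispatched to LSU
c11: I3 operands ready
c12: I3 complete
c13: R0←I3
c14: I4 dispatched to SHIFT
c15: I4 operands ready
c16: I4 complete
c17: R0←I4
c18: I5 dispatched to MUL
c19: I5 operands ready | I6 dispatched to ADD
c20: I6 operands ready
c22: I6 complete
c23: R4←I6
c24: I7 dispatched to LSU
c25: I5 complete
c26: R0←I5
c27: I7 operands ready
c28: I7 complete
c29: R4←I7
c30: I8 dispatched to ADD
c31: I8 operands ready
c33: I8 complete
c34: R4←I8

I8 = (30, 31, 33, 34)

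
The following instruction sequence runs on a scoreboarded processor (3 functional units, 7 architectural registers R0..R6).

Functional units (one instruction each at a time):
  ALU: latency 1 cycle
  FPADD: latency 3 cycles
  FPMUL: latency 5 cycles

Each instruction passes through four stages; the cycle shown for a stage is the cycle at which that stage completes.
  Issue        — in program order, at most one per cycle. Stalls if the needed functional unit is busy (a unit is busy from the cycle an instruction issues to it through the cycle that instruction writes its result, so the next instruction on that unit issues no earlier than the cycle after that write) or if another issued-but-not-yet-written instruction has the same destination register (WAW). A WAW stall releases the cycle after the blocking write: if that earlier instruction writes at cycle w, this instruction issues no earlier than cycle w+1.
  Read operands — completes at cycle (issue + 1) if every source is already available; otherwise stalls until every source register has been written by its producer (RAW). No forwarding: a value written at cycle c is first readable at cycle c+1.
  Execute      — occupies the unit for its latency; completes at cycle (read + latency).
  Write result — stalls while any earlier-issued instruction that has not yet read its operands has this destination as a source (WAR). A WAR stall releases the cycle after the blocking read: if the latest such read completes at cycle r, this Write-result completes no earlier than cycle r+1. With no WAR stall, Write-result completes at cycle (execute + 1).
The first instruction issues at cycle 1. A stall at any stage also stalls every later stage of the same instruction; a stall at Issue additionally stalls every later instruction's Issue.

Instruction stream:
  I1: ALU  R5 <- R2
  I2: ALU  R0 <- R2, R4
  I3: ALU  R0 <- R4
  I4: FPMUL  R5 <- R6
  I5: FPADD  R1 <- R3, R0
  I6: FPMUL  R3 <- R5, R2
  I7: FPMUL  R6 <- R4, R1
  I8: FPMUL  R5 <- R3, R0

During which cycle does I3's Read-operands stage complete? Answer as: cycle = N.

cycle = 10

I1: IS=1 RO=2 EX=3 WR=4
I2: IS=5 RO=6 EX=7 WR=8  [struct: ALU busy until I1 writes@4]
I3: IS=9 RO=10 EX=11 WR=12  [struct: ALU busy until I2 writes@8]
I4: IS=10 RO=11 EX=16 WR=17
I5: IS=11 RO=13 EX=16 WR=17  [RAW R0: wait I3 write@12]
I6: IS=18 RO=19 EX=24 WR=25  [struct: FPMUL busy until I4 writes@17]
I7: IS=26 RO=27 EX=32 WR=33  [struct: FPMUL busy until I6 writes@25]
I8: IS=34 RO=35 EX=40 WR=41  [struct: FPMUL busy until I7 writes@33]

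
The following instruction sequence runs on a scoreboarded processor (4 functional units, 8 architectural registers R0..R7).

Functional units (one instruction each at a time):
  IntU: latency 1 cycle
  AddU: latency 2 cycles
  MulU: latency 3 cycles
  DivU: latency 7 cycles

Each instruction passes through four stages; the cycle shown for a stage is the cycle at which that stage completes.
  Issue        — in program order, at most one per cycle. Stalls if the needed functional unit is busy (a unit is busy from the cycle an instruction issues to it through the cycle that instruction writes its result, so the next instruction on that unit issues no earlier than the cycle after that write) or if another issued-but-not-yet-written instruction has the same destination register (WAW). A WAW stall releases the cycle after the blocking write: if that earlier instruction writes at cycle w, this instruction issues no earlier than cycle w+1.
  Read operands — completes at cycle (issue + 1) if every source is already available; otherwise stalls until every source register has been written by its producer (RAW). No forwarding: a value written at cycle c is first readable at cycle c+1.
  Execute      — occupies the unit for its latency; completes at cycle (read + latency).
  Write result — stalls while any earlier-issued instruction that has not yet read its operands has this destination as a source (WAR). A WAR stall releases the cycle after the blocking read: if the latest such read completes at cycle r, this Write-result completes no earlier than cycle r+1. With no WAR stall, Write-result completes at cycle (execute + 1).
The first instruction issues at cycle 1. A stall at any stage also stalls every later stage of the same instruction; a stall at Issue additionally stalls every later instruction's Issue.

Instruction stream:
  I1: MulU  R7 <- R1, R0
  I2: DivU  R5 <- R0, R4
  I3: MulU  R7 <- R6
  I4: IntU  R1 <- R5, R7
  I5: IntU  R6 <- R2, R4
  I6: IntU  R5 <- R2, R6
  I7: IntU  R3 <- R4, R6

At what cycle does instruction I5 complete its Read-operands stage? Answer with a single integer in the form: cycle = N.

I1  is:1  ro:2  ex:5  wr:6
I2  is:2  ro:3  ex:10  wr:11
I3  is:7  ro:8  ex:11  wr:12  — struct: MulU busy until I1 writes@6
I4  is:8  ro:13  ex:14  wr:15  — RAW R7: wait I3 write@12
I5  is:16  ro:17  ex:18  wr:19  — struct: IntU busy until I4 writes@15
I6  is:20  ro:21  ex:22  wr:23  — struct: IntU busy until I5 writes@19
I7  is:24  ro:25  ex:26  wr:27  — struct: IntU busy until I6 writes@23

cycle = 17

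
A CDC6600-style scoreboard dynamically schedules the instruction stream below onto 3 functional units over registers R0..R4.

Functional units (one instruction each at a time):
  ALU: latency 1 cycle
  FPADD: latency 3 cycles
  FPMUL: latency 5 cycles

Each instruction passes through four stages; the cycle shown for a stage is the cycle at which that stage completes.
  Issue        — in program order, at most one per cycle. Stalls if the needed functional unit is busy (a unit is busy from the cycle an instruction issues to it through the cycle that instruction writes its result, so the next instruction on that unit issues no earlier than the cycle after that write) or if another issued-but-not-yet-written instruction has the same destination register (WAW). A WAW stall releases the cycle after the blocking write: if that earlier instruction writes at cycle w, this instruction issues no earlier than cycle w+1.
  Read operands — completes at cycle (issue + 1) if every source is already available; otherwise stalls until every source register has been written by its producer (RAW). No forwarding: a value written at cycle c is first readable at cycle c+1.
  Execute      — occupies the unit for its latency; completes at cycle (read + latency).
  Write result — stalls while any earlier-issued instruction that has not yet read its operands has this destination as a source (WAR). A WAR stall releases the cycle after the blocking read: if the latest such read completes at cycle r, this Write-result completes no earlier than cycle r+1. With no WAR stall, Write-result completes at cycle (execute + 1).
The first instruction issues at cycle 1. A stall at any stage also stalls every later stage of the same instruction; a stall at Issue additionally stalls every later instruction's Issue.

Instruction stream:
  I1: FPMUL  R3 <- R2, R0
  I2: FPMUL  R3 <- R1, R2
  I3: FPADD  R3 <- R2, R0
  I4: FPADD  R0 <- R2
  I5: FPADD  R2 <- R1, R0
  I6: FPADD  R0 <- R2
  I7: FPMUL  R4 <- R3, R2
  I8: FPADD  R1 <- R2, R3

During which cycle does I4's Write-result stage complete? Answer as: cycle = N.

cycle = 28

I1: IS=1 RO=2 EX=7 WR=8
I2: IS=9 RO=10 EX=15 WR=16  [struct: FPMUL busy until I1 writes@8]
I3: IS=17 RO=18 EX=21 WR=22  [WAW R3: wait I2 write@16]
I4: IS=23 RO=24 EX=27 WR=28  [struct: FPADD busy until I3 writes@22]
I5: IS=29 RO=30 EX=33 WR=34  [struct: FPADD busy until I4 writes@28]
I6: IS=35 RO=36 EX=39 WR=40  [struct: FPADD busy until I5 writes@34]
I7: IS=36 RO=37 EX=42 WR=43
I8: IS=41 RO=42 EX=45 WR=46  [struct: FPADD busy until I6 writes@40]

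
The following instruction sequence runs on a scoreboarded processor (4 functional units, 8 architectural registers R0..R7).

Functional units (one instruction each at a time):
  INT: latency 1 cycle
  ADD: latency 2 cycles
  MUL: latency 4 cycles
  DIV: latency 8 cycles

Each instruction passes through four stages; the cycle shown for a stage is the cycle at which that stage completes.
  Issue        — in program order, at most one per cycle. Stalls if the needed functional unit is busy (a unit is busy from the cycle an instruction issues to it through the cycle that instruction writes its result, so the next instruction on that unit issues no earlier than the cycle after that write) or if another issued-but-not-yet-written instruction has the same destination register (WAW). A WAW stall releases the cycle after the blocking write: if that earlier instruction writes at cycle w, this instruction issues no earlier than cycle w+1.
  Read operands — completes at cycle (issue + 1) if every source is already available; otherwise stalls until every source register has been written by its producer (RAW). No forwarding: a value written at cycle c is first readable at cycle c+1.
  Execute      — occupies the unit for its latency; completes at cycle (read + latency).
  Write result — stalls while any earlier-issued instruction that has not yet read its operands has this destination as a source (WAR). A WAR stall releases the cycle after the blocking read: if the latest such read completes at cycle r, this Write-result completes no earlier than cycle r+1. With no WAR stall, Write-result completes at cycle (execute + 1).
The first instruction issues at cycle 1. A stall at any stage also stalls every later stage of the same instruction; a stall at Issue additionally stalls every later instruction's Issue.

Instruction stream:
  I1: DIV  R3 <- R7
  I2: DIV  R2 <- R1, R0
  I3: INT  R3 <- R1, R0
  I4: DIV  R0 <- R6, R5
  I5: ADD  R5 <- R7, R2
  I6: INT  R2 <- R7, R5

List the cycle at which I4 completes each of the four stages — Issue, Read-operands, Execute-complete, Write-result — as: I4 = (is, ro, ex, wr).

I4 = (23, 24, 32, 33)

c1: I1 dispatched to DIV
c2: I1 operands ready
c10: I1 complete
c11: R3←I1
c12: I2 dispatched to DIV
c13: I2 operands ready, I3 dispatched to INT
c14: I3 operands ready
c15: I3 complete
c16: R3←I3
c21: I2 complete
c22: R2←I2
c23: I4 dispatched to DIV
c24: I4 operands ready, I5 dispatched to ADD
c25: I5 operands ready, I6 dispatched to INT
c27: I5 complete
c28: R5←I5
c29: I6 operands ready
c30: I6 complete
c31: R2←I6
c32: I4 complete
c33: R0←I4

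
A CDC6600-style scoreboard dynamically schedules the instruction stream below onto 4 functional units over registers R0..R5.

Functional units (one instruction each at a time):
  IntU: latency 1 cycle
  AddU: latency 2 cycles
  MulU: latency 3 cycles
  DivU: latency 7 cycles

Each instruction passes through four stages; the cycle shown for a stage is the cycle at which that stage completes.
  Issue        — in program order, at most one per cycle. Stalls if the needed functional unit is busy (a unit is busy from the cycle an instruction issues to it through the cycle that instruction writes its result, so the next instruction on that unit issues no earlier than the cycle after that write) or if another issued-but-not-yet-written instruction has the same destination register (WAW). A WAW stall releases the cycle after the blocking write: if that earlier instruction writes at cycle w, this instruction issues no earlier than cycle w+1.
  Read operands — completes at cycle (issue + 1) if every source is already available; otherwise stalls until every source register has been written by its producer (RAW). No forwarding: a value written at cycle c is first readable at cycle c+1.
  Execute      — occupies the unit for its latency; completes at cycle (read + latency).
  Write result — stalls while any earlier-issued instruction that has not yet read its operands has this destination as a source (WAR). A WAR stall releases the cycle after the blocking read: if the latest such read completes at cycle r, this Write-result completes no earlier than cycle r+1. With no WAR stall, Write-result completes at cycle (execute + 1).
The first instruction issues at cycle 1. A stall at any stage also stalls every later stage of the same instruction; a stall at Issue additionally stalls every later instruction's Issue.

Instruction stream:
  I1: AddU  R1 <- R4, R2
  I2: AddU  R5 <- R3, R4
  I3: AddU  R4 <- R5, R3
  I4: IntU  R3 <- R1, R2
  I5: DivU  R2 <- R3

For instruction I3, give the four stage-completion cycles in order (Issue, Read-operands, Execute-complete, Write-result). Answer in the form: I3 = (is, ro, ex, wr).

cycle 1: I1→AddU
cycle 2: I1 RO
cycle 4: I1 EX
cycle 5: I1 WR R1
cycle 6: I2→AddU
cycle 7: I2 RO
cycle 9: I2 EX
cycle 10: I2 WR R5
cycle 11: I3→AddU
cycle 12: I3 RO, I4→IntU
cycle 13: I4 RO, I5→DivU
cycle 14: I3 EX, I4 EX
cycle 15: I3 WR R4, I4 WR R3
cycle 16: I5 RO
cycle 23: I5 EX
cycle 24: I5 WR R2

I3 = (11, 12, 14, 15)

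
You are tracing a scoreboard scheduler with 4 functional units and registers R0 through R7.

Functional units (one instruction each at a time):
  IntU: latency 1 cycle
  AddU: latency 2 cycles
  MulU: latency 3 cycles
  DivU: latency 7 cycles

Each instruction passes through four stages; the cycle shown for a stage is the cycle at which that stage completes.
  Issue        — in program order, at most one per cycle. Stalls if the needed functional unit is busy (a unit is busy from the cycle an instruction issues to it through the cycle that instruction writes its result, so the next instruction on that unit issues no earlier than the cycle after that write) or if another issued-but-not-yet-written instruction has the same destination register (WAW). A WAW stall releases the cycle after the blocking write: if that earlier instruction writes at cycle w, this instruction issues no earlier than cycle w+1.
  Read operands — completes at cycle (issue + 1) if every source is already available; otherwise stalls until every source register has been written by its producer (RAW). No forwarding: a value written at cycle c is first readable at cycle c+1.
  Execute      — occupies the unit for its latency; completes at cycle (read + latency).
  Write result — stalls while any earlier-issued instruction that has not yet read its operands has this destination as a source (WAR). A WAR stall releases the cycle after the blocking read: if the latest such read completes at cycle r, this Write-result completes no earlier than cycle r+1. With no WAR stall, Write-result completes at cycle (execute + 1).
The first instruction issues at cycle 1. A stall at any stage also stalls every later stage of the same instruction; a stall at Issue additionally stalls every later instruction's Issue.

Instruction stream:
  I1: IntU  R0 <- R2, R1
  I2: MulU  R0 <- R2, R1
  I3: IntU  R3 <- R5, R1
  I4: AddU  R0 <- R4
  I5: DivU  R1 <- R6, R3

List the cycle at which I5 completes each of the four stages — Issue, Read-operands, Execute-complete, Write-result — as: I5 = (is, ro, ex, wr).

1) issue 1, read 2, done 3, write 4
2) issue 5, read 6, done 9, write 10  <WAW R0: wait I1 write@4>
3) issue 6, read 7, done 8, write 9
4) issue 11, read 12, done 14, write 15  <WAW R0: wait I2 write@10>
5) issue 12, read 13, done 20, write 21

I5 = (12, 13, 20, 21)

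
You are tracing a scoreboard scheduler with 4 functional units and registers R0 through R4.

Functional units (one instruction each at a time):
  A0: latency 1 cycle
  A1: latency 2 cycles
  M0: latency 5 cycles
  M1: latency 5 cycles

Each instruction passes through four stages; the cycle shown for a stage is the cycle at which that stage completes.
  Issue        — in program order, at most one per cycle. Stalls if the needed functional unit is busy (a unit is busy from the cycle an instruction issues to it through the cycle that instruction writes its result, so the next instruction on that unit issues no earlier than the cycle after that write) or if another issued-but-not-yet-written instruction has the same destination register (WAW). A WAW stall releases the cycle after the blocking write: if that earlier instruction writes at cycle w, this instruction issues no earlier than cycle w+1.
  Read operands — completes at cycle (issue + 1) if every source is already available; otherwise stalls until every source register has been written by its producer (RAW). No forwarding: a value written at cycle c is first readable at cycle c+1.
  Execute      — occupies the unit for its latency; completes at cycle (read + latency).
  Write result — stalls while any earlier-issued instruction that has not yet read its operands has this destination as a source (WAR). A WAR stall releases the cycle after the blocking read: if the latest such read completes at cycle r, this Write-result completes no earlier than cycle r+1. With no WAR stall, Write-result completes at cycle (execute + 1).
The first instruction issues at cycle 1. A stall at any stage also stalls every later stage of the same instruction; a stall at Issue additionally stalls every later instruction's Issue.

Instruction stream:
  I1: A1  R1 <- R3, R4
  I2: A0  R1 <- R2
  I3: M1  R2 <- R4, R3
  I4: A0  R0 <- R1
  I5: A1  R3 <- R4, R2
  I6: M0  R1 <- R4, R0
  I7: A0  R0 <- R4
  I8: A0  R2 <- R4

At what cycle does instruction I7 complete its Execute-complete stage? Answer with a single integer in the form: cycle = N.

cycle = 16

c1: I1 dispatched to A1
c2: I1 operands ready
c4: I1 complete
c5: R1←I1
c6: I2 dispatched to A0
c7: I2 operands ready, I3 dispatched to M1
c8: I2 complete, I3 operands ready
c9: R1←I2
c10: I4 dispatched to A0
c11: I4 operands ready, I5 dispatched to A1
c12: I4 complete, I6 dispatched to M0
c13: I3 complete, R0←I4
c14: R2←I3, I6 operands ready, I7 dispatched to A0
c15: I5 operands ready, I7 operands ready
c16: I7 complete
c17: I5 complete, R0←I7
c18: R3←I5, I8 dispatched to A0
c19: I6 complete, I8 operands ready
c20: R1←I6, I8 complete
c21: R2←I8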